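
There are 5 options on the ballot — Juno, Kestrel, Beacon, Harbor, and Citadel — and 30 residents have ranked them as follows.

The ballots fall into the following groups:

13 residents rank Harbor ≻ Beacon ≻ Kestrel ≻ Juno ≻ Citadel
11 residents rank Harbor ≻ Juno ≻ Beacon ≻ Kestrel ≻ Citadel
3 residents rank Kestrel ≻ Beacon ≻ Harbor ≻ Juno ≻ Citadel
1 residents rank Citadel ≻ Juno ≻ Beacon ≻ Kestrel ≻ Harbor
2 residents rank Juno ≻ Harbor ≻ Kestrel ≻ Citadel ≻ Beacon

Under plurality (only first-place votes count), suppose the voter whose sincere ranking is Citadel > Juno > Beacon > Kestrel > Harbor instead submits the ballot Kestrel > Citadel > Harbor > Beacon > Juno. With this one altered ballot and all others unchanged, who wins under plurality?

First-place totals with the altered ballot: Juno 2, Kestrel 4, Beacon 0, Harbor 24, Citadel 0.
The winner is unchanged: still Harbor.

Harbor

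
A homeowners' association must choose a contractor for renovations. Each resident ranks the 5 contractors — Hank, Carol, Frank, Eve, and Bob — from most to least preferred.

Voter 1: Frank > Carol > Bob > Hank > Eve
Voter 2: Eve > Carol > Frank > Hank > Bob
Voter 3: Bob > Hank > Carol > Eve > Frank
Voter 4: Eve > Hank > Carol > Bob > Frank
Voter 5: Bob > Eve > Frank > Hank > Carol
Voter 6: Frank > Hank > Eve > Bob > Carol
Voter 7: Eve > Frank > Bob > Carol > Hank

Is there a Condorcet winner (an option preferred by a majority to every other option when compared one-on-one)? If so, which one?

Head-to-head results (7 voters total):
Hank vs Carol: Hank wins 4–3.
Hank vs Frank: Frank wins 5–2.
Hank vs Eve: Eve wins 4–3.
Hank vs Bob: Bob wins 4–3.
Carol vs Frank: Frank wins 4–3.
Carol vs Eve: Eve wins 5–2.
Carol vs Bob: Bob wins 4–3.
Frank vs Eve: Eve wins 5–2.
Frank vs Bob: Frank wins 4–3.
Eve vs Bob: Eve wins 4–3.
Eve beats each rival — Hank (4–3), Carol (5–2), Frank (5–2), Bob (4–3) — so Eve is the Condorcet winner.

Eve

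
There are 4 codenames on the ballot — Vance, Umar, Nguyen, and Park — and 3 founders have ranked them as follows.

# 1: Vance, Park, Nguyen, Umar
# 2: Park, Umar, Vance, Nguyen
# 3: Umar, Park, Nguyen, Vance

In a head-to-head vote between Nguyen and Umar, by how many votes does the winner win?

Ballots ranking Nguyen above Umar: 1.
Ballots ranking Umar above Nguyen: 2.
Umar wins 2–1, a margin of 1.

1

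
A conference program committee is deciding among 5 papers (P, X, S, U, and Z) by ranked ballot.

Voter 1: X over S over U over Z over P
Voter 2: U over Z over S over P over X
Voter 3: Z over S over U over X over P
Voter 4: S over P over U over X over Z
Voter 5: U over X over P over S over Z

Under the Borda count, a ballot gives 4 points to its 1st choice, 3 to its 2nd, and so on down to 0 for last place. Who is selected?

Borda scores:
  P: 0 + 1 + 0 + 3 + 2 = 6
  X: 4 + 0 + 1 + 1 + 3 = 9
  S: 3 + 2 + 3 + 4 + 1 = 13
  U: 2 + 4 + 2 + 2 + 4 = 14
  Z: 1 + 3 + 4 + 0 + 0 = 8
U has the highest total.

U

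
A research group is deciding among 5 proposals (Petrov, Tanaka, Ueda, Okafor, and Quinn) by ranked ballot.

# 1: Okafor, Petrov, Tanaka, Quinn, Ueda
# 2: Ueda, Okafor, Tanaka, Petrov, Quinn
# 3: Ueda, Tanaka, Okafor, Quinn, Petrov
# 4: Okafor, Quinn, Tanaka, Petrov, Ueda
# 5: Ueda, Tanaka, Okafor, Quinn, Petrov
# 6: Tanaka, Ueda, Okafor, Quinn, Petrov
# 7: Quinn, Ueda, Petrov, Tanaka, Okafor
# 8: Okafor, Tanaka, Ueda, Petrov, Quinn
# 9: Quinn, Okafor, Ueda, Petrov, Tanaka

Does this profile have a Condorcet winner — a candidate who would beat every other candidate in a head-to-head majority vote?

Head-to-head results (9 voters total):
Petrov vs Tanaka: Tanaka wins 6–3.
Petrov vs Ueda: Ueda wins 7–2.
Petrov vs Okafor: Okafor wins 8–1.
Petrov vs Quinn: Quinn wins 6–3.
Tanaka vs Ueda: Ueda wins 5–4.
Tanaka vs Okafor: Okafor wins 5–4.
Tanaka vs Quinn: Tanaka wins 6–3.
Ueda vs Okafor: Ueda wins 5–4.
Ueda vs Quinn: Ueda wins 5–4.
Okafor vs Quinn: Okafor wins 7–2.
Ueda beats each rival — Petrov (7–2), Tanaka (5–4), Okafor (5–4), Quinn (5–4) — so Ueda is the Condorcet winner.

Yes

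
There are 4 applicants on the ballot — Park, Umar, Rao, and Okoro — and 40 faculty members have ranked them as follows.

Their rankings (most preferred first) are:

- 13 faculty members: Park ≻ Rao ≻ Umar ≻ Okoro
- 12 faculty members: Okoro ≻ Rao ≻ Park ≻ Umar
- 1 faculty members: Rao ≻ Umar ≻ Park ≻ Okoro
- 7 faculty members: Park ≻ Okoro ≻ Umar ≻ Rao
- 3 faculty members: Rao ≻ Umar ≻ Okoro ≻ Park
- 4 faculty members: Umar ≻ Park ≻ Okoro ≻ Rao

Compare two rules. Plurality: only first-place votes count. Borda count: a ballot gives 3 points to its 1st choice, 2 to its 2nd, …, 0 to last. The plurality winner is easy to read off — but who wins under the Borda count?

Plurality first-place counts: Park 20, Umar 4, Rao 4, Okoro 12 → Park.
Borda totals: Park 81, Umar 40, Rao 62, Okoro 57 → Park.

Park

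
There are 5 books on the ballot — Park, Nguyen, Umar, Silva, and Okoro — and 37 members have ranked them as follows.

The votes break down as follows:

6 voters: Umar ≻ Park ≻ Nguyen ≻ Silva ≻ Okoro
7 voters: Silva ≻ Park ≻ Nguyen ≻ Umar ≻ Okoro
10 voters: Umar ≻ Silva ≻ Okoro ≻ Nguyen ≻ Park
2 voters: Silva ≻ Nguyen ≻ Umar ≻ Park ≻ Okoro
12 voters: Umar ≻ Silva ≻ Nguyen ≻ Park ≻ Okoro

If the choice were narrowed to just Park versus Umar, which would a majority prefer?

Umar

Ballots ranking Park above Umar: 7.
Ballots ranking Umar above Park: 6+10+2+12 = 30.
Umar wins the head-to-head, 30–7.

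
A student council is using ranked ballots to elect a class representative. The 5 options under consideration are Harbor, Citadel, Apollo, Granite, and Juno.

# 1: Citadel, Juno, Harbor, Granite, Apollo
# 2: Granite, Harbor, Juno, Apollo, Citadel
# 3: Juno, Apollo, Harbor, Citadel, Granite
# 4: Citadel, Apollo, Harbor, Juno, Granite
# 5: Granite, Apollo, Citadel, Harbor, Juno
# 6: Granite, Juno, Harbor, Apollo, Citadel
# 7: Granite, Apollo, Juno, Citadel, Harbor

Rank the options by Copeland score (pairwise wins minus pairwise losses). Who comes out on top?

Pairwise results:
  Harbor vs Citadel: Citadel wins 4–3.
  Harbor vs Apollo: Apollo wins 4–3.
  Harbor vs Granite: Granite wins 4–3.
  Harbor vs Juno: Juno wins 4–3.
  Citadel vs Apollo: Apollo wins 5–2.
  Citadel vs Granite: Granite wins 4–3.
  Citadel vs Juno: Juno wins 4–3.
  Apollo vs Granite: Granite wins 5–2.
  Apollo vs Juno: Juno wins 4–3.
  Granite vs Juno: Granite wins 4–3.
Copeland scores (wins − losses):
  Harbor: 0 − 4 = -4
  Citadel: 1 − 3 = -2
  Apollo: 2 − 2 = 0
  Granite: 4 − 0 = 4
  Juno: 3 − 1 = 2
Granite has the best Copeland score.

Granite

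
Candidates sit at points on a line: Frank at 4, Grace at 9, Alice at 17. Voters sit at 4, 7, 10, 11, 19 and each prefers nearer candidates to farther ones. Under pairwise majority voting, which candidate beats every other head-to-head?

With single-peaked preferences on a line, the Condorcet winner is the candidate closest to the median voter.
The median voter (position 10) is closest to Grace at 9.
Check: Grace vs Frank — voters closer to Grace: 4 of 5.

Grace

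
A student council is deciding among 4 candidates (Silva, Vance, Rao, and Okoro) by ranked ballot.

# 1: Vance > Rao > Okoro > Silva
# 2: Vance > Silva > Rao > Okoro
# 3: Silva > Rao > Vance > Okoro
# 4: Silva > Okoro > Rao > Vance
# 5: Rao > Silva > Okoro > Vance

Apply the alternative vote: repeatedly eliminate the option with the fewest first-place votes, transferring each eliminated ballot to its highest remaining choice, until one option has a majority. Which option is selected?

Silva

Round 1: Silva 2, Vance 2, Rao 1, Okoro 0. Okoro has the fewest and is eliminated.
Round 2: Silva 2, Vance 2, Rao 1. Rao has the fewest and is eliminated.
Round 3: Silva 3, Vance 2. Silva has a majority.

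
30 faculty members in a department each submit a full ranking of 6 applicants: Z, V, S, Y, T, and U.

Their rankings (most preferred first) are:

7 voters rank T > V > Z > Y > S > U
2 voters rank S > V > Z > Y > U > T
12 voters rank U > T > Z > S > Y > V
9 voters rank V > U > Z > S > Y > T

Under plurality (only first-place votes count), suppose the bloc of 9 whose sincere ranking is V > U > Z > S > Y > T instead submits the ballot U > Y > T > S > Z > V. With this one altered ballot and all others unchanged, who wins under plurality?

U

First-place totals with the altered ballot: Z 0, V 0, S 2, Y 0, T 7, U 21.
The winner is unchanged: still U.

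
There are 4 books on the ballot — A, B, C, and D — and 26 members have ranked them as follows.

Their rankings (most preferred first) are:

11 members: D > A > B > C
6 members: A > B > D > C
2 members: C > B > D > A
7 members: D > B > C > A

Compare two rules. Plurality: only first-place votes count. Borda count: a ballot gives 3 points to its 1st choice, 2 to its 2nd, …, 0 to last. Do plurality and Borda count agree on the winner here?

Plurality first-place counts: A 6, B 0, C 2, D 18 → D.
Borda totals: A 40, B 41, C 13, D 62 → D.
The two rules agree on D.

Yes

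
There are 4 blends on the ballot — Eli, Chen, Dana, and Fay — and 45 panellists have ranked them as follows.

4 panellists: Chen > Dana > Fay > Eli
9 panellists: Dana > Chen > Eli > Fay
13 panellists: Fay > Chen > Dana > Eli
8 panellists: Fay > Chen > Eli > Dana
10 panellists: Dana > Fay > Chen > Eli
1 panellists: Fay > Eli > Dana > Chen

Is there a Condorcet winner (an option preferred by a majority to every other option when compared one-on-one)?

Head-to-head results (45 voters total):
Eli vs Chen: Chen wins 44–1.
Eli vs Dana: Dana wins 36–9.
Eli vs Fay: Fay wins 36–9.
Chen vs Dana: Chen wins 25–20.
Chen vs Fay: Fay wins 32–13.
Dana vs Fay: Dana wins 23–22.
No candidate beats all others: Chen beats Dana beats Fay beats Chen, a majority cycle.

No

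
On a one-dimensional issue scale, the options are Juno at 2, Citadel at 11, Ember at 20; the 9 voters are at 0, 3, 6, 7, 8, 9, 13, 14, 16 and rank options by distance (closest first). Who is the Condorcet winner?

Citadel

With single-peaked preferences on a line, the Condorcet winner is the candidate closest to the median voter.
The median voter (position 8) is closest to Citadel at 11.
Check: Citadel vs Juno — voters closer to Citadel: 6 of 9.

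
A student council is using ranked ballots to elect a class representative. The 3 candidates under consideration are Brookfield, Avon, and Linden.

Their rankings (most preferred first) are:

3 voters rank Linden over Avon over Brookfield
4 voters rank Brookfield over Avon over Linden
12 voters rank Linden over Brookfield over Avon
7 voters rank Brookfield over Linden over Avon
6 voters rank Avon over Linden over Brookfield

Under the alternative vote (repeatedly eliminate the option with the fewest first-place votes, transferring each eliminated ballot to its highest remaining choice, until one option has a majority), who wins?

Linden

Round 1: Linden 15, Brookfield 11, Avon 6. Avon has the fewest and is eliminated.
Round 2: Linden 21, Brookfield 11. Linden has a majority.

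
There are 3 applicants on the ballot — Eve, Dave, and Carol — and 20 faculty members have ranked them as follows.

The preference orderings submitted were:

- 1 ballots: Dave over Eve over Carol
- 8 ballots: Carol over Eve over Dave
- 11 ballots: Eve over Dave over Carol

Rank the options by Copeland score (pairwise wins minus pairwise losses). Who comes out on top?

Eve

Pairwise results:
  Eve vs Dave: Eve wins 19–1.
  Eve vs Carol: Eve wins 12–8.
  Dave vs Carol: Dave wins 12–8.
Copeland scores (wins − losses):
  Eve: 2 − 0 = 2
  Dave: 1 − 1 = 0
  Carol: 0 − 2 = -2
Eve has the best Copeland score.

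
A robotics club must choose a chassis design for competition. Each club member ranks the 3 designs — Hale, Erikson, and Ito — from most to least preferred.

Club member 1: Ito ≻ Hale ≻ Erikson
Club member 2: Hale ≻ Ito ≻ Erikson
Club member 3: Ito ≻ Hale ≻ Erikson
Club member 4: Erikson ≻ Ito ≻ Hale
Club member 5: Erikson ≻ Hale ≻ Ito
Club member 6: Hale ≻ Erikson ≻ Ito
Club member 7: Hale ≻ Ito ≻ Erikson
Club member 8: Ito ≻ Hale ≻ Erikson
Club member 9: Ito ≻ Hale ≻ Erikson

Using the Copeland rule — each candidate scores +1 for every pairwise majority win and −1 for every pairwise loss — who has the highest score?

Pairwise results:
  Hale vs Erikson: Hale wins 7–2.
  Hale vs Ito: Ito wins 5–4.
  Erikson vs Ito: Ito wins 6–3.
Copeland scores (wins − losses):
  Hale: 1 − 1 = 0
  Erikson: 0 − 2 = -2
  Ito: 2 − 0 = 2
Ito has the best Copeland score.

Ito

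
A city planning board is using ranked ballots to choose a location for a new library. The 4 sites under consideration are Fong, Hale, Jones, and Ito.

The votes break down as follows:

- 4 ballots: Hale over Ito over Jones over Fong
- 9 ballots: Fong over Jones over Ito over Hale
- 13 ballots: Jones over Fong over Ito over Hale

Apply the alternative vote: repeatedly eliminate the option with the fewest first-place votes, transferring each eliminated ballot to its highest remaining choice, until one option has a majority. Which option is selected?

Round 1: Jones 13, Fong 9, Hale 4, Ito 0. Ito has the fewest and is eliminated.
Round 2: Jones 13, Fong 9, Hale 4. Hale has the fewest and is eliminated.
Round 3: Jones 17, Fong 9. Jones has a majority.

Jones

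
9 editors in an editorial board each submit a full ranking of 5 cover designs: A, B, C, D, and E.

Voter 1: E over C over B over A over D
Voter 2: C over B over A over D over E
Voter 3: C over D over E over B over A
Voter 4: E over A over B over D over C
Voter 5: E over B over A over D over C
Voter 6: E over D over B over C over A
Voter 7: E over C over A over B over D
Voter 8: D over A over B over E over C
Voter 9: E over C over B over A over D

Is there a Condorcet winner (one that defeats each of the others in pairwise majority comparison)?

Head-to-head results (9 voters total):
A vs B: B wins 6–3.
A vs C: C wins 6–3.
A vs D: A wins 6–3.
A vs E: E wins 7–2.
B vs C: C wins 5–4.
B vs D: B wins 6–3.
B vs E: E wins 7–2.
C vs D: C wins 5–4.
C vs E: E wins 7–2.
D vs E: E wins 6–3.
E beats each rival — A (7–2), B (7–2), C (7–2), D (6–3) — so E is the Condorcet winner.

Yes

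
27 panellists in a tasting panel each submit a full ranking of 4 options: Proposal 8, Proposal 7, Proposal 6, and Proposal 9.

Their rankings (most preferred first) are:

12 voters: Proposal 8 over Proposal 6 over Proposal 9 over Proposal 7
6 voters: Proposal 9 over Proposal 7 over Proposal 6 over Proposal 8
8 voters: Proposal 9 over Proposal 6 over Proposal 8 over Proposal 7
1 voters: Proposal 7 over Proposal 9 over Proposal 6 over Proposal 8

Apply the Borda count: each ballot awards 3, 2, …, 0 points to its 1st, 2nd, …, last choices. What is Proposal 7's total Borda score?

Borda scores:
  Proposal 8: 12·3 + 6·0 + 8·1 + 0 = 44
  Proposal 7: 12·0 + 6·2 + 8·0 + 3 = 15
  Proposal 6: 12·2 + 6·1 + 8·2 + 1 = 47
  Proposal 9: 12·1 + 6·3 + 8·3 + 2 = 56

15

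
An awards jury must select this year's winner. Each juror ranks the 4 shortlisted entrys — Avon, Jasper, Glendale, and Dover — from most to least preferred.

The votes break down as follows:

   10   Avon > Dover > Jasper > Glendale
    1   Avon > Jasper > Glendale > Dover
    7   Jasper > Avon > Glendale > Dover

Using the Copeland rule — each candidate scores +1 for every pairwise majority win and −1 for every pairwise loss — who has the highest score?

Avon

Pairwise results:
  Avon vs Jasper: Avon wins 11–7.
  Avon vs Glendale: Avon wins 18–0.
  Avon vs Dover: Avon wins 18–0.
  Jasper vs Glendale: Jasper wins 18–0.
  Jasper vs Dover: Dover wins 10–8.
  Glendale vs Dover: Dover wins 10–8.
Copeland scores (wins − losses):
  Avon: 3 − 0 = 3
  Jasper: 1 − 2 = -1
  Glendale: 0 − 3 = -3
  Dover: 2 − 1 = 1
Avon has the best Copeland score.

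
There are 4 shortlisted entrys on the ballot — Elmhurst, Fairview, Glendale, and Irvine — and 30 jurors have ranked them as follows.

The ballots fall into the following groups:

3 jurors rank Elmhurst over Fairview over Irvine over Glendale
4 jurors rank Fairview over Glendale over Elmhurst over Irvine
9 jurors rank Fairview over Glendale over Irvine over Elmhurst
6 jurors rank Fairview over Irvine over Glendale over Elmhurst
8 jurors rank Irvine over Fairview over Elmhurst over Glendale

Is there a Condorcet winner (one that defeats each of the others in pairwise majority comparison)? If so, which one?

Head-to-head results (30 voters total):
Elmhurst vs Fairview: Fairview wins 27–3.
Elmhurst vs Glendale: Glendale wins 19–11.
Elmhurst vs Irvine: Irvine wins 23–7.
Fairview vs Glendale: Fairview wins 30–0.
Fairview vs Irvine: Fairview wins 22–8.
Glendale vs Irvine: Irvine wins 17–13.
Fairview beats each rival — Elmhurst (27–3), Glendale (30–0), Irvine (22–8) — so Fairview is the Condorcet winner.

Fairview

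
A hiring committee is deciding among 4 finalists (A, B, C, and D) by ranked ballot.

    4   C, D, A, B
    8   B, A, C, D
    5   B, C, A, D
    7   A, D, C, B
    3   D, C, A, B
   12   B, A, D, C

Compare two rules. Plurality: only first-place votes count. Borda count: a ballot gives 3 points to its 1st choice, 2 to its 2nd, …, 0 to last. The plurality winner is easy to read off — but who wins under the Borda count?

B

Plurality first-place counts: A 7, B 25, C 4, D 3 → B.
Borda totals: A 73, B 75, C 43, D 43 → B.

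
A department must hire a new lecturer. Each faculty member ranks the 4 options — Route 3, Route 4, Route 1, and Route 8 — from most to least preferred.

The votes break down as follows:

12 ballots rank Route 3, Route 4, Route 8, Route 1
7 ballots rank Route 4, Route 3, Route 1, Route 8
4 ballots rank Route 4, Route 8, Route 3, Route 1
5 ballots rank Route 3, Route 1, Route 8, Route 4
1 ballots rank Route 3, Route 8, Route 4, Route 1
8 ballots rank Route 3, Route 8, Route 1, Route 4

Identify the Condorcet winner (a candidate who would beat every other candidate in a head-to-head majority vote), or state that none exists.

Head-to-head results (37 voters total):
Route 3 vs Route 4: Route 3 wins 26–11.
Route 3 vs Route 1: Route 3 wins 37–0.
Route 3 vs Route 8: Route 3 wins 33–4.
Route 4 vs Route 1: Route 4 wins 24–13.
Route 4 vs Route 8: Route 4 wins 23–14.
Route 1 vs Route 8: Route 8 wins 25–12.
Route 3 beats each rival — Route 4 (26–11), Route 1 (37–0), Route 8 (33–4) — so Route 3 is the Condorcet winner.

Route 3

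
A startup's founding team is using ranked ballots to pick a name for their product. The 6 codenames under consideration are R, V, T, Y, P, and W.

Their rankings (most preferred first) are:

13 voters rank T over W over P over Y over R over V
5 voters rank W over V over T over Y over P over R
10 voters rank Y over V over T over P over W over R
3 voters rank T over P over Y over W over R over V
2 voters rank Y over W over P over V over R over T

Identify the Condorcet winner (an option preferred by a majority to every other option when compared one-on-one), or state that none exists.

No Condorcet winner

Head-to-head results (33 voters total):
R vs V: V wins 17–16.
R vs T: T wins 31–2.
R vs Y: Y wins 33–0.
R vs P: P wins 33–0.
R vs W: W wins 33–0.
V vs T: V wins 17–16.
V vs Y: Y wins 28–5.
V vs P: P wins 18–15.
V vs W: W wins 23–10.
T vs Y: T wins 21–12.
T vs P: T wins 31–2.
T vs W: T wins 26–7.
Y vs P: Y wins 17–16.
Y vs W: W wins 18–15.
P vs W: W wins 20–13.
No candidate beats all others: V beats T beats Y beats V, a majority cycle.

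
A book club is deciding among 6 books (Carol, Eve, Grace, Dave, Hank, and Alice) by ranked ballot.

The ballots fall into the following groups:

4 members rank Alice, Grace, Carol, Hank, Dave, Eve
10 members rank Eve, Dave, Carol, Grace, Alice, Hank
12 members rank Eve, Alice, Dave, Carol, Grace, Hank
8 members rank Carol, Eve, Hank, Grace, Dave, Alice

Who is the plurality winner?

Eve

First-place vote totals:
  Carol: 8
  Eve: 22
  Grace: 0
  Dave: 0
  Hank: 0
  Alice: 4
Eve has the most first-place votes.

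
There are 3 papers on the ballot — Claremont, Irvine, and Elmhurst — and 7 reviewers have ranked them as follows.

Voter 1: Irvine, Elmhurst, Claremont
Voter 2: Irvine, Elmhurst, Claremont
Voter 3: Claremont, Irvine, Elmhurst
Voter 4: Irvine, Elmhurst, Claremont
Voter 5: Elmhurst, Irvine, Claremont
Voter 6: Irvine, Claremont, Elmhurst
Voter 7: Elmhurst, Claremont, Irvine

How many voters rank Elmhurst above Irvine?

Ballots ranking Elmhurst above Irvine: 2.
Ballots ranking Irvine above Elmhurst: 5.
So 2 of 7 voters prefer Elmhurst to Irvine.

2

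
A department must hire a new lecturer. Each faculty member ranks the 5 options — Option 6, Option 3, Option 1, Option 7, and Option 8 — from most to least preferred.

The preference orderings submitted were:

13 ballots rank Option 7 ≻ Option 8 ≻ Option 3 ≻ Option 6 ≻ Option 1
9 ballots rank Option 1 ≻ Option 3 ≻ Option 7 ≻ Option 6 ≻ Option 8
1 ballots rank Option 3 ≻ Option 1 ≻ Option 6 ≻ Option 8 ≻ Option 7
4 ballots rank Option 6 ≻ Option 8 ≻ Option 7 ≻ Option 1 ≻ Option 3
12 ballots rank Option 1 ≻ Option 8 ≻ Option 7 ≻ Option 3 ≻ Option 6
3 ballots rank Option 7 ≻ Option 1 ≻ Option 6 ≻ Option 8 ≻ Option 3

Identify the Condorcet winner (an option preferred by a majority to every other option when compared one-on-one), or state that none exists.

Head-to-head results (42 voters total):
Option 6 vs Option 3: Option 3 wins 35–7.
Option 6 vs Option 1: Option 1 wins 25–17.
Option 6 vs Option 7: Option 7 wins 37–5.
Option 6 vs Option 8: Option 8 wins 25–17.
Option 3 vs Option 1: Option 1 wins 28–14.
Option 3 vs Option 7: Option 7 wins 32–10.
Option 3 vs Option 8: Option 8 wins 32–10.
Option 1 vs Option 7: Option 1 wins 22–20.
Option 1 vs Option 8: Option 1 wins 25–17.
Option 7 vs Option 8: Option 7 wins 25–17.
Option 1 beats each rival — Option 6 (25–17), Option 3 (28–14), Option 7 (22–20), Option 8 (25–17) — so Option 1 is the Condorcet winner.

Option 1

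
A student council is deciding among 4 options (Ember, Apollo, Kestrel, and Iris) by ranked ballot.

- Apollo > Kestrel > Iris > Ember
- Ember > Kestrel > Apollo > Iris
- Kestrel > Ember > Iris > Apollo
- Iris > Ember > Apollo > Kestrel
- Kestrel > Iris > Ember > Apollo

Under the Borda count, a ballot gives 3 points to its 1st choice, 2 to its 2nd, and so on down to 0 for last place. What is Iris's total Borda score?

Borda scores:
  Ember: 0 + 3 + 2 + 2 + 1 = 8
  Apollo: 3 + 1 + 0 + 1 + 0 = 5
  Kestrel: 2 + 2 + 3 + 0 + 3 = 10
  Iris: 1 + 0 + 1 + 3 + 2 = 7

7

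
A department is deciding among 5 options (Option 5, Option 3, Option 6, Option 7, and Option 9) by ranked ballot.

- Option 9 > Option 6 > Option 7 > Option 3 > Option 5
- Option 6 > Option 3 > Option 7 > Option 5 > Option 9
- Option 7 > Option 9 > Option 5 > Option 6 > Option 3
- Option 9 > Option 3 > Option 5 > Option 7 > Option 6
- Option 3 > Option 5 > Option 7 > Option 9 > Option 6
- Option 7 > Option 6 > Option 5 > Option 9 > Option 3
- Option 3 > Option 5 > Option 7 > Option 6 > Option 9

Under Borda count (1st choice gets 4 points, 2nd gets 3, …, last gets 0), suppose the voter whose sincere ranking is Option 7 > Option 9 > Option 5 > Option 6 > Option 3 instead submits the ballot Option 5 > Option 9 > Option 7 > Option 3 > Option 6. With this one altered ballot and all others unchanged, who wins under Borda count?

Borda totals with the altered ballot: Option 5 15, Option 3 16, Option 6 11, Option 7 15, Option 9 13.
The switch changes the winner from Option 7 to Option 3.

Option 3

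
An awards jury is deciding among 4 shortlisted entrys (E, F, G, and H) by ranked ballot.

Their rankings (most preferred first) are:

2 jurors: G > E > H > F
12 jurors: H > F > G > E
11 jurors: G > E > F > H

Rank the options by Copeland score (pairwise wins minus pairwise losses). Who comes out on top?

G

Pairwise results:
  E vs F: E wins 13–12.
  E vs G: G wins 25–0.
  E vs H: E wins 13–12.
  F vs G: G wins 13–12.
  F vs H: H wins 14–11.
  G vs H: G wins 13–12.
Copeland scores (wins − losses):
  E: 2 − 1 = 1
  F: 0 − 3 = -3
  G: 3 − 0 = 3
  H: 1 − 2 = -1
G has the best Copeland score.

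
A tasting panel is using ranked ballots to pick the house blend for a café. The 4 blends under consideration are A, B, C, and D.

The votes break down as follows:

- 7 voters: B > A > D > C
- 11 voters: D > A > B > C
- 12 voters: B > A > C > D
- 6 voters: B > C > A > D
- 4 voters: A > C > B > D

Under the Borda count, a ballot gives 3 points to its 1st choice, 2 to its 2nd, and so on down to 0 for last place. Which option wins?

Borda scores:
  A: 7·2 + 11·2 + 12·2 + 6·1 + 4·3 = 78
  B: 7·3 + 11·1 + 12·3 + 6·3 + 4·1 = 90
  C: 7·0 + 11·0 + 12·1 + 6·2 + 4·2 = 32
  D: 7·1 + 11·3 + 12·0 + 6·0 + 4·0 = 40
B has the highest total.

B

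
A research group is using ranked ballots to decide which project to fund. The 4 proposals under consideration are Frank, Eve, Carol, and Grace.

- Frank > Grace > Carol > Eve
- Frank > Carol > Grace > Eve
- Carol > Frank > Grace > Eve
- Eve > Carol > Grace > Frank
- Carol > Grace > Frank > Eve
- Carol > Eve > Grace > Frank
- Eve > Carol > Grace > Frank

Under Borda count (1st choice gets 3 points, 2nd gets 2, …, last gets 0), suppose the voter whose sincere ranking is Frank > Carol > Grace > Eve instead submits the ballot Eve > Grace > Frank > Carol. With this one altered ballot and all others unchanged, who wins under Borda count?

Borda totals with the altered ballot: Frank 7, Eve 11, Carol 14, Grace 10.
The winner is unchanged: still Carol.

Carol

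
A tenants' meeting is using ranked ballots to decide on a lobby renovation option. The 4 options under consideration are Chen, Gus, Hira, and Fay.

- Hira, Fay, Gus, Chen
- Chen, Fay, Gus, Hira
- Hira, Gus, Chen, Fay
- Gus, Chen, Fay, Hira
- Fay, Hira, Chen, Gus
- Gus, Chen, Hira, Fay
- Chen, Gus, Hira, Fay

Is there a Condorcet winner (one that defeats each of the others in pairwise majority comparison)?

Head-to-head results (7 voters total):
Chen vs Gus: Gus wins 4–3.
Chen vs Hira: Chen wins 4–3.
Chen vs Fay: Chen wins 5–2.
Gus vs Hira: Gus wins 4–3.
Gus vs Fay: Gus wins 4–3.
Hira vs Fay: Hira wins 4–3.
Gus beats each rival — Chen (4–3), Hira (4–3), Fay (4–3) — so Gus is the Condorcet winner.

Yes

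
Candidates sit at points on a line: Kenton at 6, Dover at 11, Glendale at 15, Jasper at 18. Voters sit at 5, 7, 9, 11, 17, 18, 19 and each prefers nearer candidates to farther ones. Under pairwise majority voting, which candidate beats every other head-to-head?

With single-peaked preferences on a line, the Condorcet winner is the candidate closest to the median voter.
The median voter (position 11) is closest to Dover at 11.
Check: Dover vs Kenton — voters closer to Dover: 5 of 7.

Dover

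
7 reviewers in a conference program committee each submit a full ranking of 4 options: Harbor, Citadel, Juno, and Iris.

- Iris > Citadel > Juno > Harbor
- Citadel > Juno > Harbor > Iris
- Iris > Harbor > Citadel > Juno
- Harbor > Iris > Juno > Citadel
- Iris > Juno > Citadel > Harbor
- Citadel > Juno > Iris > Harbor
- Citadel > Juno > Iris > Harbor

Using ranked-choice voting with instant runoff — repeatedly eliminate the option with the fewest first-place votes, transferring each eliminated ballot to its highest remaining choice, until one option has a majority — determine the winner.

Iris

Round 1: Citadel 3, Iris 3, Harbor 1, Juno 0. Juno has the fewest and is eliminated.
Round 2: Citadel 3, Iris 3, Harbor 1. Harbor has the fewest and is eliminated.
Round 3: Iris 4, Citadel 3. Iris has a majority.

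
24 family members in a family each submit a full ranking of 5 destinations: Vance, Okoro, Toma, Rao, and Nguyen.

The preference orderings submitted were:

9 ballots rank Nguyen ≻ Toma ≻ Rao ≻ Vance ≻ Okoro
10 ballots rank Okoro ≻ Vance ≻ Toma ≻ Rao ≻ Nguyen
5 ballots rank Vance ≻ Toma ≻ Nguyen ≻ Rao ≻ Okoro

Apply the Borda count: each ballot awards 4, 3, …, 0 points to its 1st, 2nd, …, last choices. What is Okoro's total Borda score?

40

Borda scores:
  Vance: 9·1 + 10·3 + 5·4 = 59
  Okoro: 9·0 + 10·4 + 5·0 = 40
  Toma: 9·3 + 10·2 + 5·3 = 62
  Rao: 9·2 + 10·1 + 5·1 = 33
  Nguyen: 9·4 + 10·0 + 5·2 = 46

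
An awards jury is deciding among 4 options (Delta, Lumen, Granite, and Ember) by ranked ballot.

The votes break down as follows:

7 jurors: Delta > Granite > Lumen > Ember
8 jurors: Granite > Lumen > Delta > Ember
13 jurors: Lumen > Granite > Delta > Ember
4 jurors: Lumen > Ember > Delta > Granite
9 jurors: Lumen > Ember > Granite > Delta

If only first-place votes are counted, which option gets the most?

First-place vote totals:
  Delta: 7
  Lumen: 26
  Granite: 8
  Ember: 0
Lumen has the most first-place votes.

Lumen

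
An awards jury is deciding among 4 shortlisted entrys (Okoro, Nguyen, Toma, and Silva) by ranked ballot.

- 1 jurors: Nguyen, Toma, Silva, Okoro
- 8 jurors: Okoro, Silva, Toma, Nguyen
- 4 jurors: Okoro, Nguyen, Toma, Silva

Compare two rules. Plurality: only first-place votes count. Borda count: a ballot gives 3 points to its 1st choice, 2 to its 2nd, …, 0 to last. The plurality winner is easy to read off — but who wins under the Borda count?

Plurality first-place counts: Okoro 12, Nguyen 1, Toma 0, Silva 0 → Okoro.
Borda totals: Okoro 36, Nguyen 11, Toma 14, Silva 17 → Okoro.

Okoro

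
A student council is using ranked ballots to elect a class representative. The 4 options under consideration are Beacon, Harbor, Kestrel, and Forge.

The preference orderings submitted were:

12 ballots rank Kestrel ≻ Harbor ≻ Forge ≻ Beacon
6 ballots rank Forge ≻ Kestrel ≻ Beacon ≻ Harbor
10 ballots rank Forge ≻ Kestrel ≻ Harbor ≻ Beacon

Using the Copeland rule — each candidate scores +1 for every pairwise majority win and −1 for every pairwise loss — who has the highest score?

Pairwise results:
  Beacon vs Harbor: Harbor wins 22–6.
  Beacon vs Kestrel: Kestrel wins 28–0.
  Beacon vs Forge: Forge wins 28–0.
  Harbor vs Kestrel: Kestrel wins 28–0.
  Harbor vs Forge: Forge wins 16–12.
  Kestrel vs Forge: Forge wins 16–12.
Copeland scores (wins − losses):
  Beacon: 0 − 3 = -3
  Harbor: 1 − 2 = -1
  Kestrel: 2 − 1 = 1
  Forge: 3 − 0 = 3
Forge has the best Copeland score.

Forge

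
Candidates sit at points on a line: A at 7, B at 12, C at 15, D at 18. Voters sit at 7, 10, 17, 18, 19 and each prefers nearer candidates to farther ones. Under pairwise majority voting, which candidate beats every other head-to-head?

With single-peaked preferences on a line, the Condorcet winner is the candidate closest to the median voter.
The median voter (position 17) is closest to D at 18.
Check: D vs A — voters closer to D: 3 of 5.

D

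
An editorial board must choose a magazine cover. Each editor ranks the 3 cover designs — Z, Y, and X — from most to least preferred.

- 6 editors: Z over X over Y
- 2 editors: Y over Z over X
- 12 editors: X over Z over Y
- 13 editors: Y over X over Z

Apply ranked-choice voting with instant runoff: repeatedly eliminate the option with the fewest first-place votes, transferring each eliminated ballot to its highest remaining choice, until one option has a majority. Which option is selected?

Round 1: Y 15, X 12, Z 6. Z has the fewest and is eliminated.
Round 2: X 18, Y 15. X has a majority.

X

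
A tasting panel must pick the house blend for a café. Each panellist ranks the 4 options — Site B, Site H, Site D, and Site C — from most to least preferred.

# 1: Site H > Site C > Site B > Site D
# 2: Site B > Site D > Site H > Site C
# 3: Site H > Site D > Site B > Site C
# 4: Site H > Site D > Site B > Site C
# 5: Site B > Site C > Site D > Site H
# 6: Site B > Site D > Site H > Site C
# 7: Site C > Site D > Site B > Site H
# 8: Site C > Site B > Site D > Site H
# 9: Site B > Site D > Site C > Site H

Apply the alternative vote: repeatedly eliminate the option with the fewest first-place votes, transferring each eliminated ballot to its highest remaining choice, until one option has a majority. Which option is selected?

Round 1: Site B 4, Site H 3, Site C 2, Site D 0. Site D has the fewest and is eliminated.
Round 2: Site B 4, Site H 3, Site C 2. Site C has the fewest and is eliminated.
Round 3: Site B 6, Site H 3. Site B has a majority.

Site B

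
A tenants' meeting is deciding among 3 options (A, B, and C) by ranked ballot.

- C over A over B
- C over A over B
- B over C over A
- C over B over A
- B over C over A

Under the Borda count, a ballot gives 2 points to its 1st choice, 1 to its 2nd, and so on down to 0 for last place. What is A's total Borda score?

2

Borda scores:
  A: 1 + 1 + 0 + 0 + 0 = 2
  B: 0 + 0 + 2 + 1 + 2 = 5
  C: 2 + 2 + 1 + 2 + 1 = 8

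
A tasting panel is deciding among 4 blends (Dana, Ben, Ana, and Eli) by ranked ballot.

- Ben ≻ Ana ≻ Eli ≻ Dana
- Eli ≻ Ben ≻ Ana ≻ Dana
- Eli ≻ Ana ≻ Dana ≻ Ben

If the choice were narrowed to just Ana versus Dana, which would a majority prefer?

Ballots ranking Ana above Dana: 3.
Ballots ranking Dana above Ana: 0.
Ana wins the head-to-head, 3–0.

Ana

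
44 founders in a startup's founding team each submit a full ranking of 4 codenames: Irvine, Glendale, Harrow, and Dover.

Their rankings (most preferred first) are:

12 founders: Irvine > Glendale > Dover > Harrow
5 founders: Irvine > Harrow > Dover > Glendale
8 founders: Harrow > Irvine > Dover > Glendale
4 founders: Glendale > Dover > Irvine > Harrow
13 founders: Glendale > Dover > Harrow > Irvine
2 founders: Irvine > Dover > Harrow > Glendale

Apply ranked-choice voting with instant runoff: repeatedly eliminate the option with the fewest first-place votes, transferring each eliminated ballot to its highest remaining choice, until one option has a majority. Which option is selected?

Irvine

Round 1: Irvine 19, Glendale 17, Harrow 8, Dover 0. Dover has the fewest and is eliminated.
Round 2: Irvine 19, Glendale 17, Harrow 8. Harrow has the fewest and is eliminated.
Round 3: Irvine 27, Glendale 17. Irvine has a majority.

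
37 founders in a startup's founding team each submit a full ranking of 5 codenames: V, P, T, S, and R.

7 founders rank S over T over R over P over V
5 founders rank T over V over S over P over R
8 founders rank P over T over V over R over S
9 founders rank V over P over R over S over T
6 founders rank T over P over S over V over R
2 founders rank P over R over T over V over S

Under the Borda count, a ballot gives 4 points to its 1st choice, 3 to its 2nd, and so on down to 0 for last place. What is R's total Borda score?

46

Borda scores:
  V: 7·0 + 5·3 + 8·2 + 9·4 + 6·1 + 2·1 = 75
  P: 7·1 + 5·1 + 8·4 + 9·3 + 6·3 + 2·4 = 97
  T: 7·3 + 5·4 + 8·3 + 9·0 + 6·4 + 2·2 = 93
  S: 7·4 + 5·2 + 8·0 + 9·1 + 6·2 + 2·0 = 59
  R: 7·2 + 5·0 + 8·1 + 9·2 + 6·0 + 2·3 = 46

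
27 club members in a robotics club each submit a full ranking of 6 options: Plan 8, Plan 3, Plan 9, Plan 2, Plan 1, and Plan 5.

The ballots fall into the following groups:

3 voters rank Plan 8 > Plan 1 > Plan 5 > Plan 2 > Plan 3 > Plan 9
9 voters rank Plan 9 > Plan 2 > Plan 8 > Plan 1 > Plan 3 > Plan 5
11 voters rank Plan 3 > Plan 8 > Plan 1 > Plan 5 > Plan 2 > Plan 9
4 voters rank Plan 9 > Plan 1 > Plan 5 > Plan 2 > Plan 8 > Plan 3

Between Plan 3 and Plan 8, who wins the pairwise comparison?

Plan 8

Ballots ranking Plan 3 above Plan 8: 11.
Ballots ranking Plan 8 above Plan 3: 3+9+4 = 16.
Plan 8 wins the head-to-head, 16–11.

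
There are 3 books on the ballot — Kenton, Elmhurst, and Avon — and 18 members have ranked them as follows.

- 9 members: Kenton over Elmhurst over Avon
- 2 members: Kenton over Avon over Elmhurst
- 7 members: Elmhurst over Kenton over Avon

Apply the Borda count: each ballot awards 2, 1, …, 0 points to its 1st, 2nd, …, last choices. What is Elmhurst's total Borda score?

Borda scores:
  Kenton: 9·2 + 2·2 + 7·1 = 29
  Elmhurst: 9·1 + 2·0 + 7·2 = 23
  Avon: 9·0 + 2·1 + 7·0 = 2

23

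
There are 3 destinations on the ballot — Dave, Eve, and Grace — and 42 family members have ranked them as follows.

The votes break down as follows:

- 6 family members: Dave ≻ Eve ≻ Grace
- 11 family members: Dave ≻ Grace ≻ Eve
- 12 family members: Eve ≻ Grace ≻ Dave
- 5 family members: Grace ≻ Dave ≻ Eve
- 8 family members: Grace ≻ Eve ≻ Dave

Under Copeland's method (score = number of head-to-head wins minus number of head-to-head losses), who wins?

Pairwise results:
  Dave vs Eve: Dave wins 22–20.
  Dave vs Grace: Grace wins 25–17.
  Eve vs Grace: Grace wins 24–18.
Copeland scores (wins − losses):
  Dave: 1 − 1 = 0
  Eve: 0 − 2 = -2
  Grace: 2 − 0 = 2
Grace has the best Copeland score.

Grace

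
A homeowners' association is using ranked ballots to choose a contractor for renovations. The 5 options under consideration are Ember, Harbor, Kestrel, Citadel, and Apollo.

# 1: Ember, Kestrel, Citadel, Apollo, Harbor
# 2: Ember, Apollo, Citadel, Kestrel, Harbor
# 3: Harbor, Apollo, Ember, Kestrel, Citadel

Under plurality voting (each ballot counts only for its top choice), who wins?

Ember

First-place vote totals:
  Ember: 2
  Harbor: 1
  Kestrel: 0
  Citadel: 0
  Apollo: 0
Ember has the most first-place votes.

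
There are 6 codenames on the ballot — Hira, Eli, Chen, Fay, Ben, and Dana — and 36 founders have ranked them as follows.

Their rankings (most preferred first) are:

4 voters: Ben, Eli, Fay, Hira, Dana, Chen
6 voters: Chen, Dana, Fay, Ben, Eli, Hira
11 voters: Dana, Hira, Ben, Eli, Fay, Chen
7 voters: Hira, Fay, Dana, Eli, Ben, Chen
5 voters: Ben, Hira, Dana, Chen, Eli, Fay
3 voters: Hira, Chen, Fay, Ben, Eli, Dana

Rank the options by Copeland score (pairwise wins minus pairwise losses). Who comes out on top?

Hira

Pairwise results:
  Hira vs Eli: Hira wins 26–10.
  Hira vs Chen: Hira wins 30–6.
  Hira vs Fay: Hira wins 26–10.
  Hira vs Ben: Hira wins 21–15.
  Hira vs Dana: Hira wins 19–17.
  Eli vs Chen: Eli wins 22–14.
  Eli vs Fay: Eli wins 20–16.
  Eli vs Ben: Ben wins 29–7.
  Eli vs Dana: Dana wins 29–7.
  Chen vs Fay: Fay wins 22–14.
  Chen vs Ben: Ben wins 27–9.
  Chen vs Dana: Dana wins 27–9.
  Fay vs Ben: Ben wins 20–16.
  Fay vs Dana: Dana wins 22–14.
  Ben vs Dana: Dana wins 24–12.
Copeland scores (wins − losses):
  Hira: 5 − 0 = 5
  Eli: 2 − 3 = -1
  Chen: 0 − 5 = -5
  Fay: 1 − 4 = -3
  Ben: 3 − 2 = 1
  Dana: 4 − 1 = 3
Hira has the best Copeland score.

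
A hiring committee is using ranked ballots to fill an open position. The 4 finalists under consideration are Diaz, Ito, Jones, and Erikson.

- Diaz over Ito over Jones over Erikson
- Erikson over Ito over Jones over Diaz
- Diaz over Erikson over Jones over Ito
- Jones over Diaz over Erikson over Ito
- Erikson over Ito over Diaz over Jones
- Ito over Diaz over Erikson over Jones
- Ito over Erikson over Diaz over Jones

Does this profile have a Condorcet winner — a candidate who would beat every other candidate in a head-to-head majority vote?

Head-to-head results (7 voters total):
Diaz vs Ito: Ito wins 4–3.
Diaz vs Jones: Diaz wins 5–2.
Diaz vs Erikson: Diaz wins 4–3.
Ito vs Jones: Ito wins 5–2.
Ito vs Erikson: Erikson wins 4–3.
Jones vs Erikson: Erikson wins 5–2.
No candidate beats all others: Diaz beats Erikson beats Ito beats Diaz, a majority cycle.

No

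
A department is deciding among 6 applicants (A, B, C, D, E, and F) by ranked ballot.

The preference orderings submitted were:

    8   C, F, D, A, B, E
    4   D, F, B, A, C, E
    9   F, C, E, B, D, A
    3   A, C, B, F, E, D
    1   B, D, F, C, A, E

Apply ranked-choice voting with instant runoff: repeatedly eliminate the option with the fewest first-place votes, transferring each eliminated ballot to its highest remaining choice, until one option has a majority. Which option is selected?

Round 1: F 9, C 8, D 4, A 3, B 1, E 0. E has the fewest and is eliminated.
Round 2: F 9, C 8, D 4, A 3, B 1. B has the fewest and is eliminated.
Round 3: F 9, C 8, D 5, A 3. A has the fewest and is eliminated.
Round 4: C 11, F 9, D 5. D has the fewest and is eliminated.
Round 5: F 14, C 11. F has a majority.

F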